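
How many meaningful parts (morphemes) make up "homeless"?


Word: "homeless"
Morphemes: home | -less
Each morpheme carries meaning
= 2 morphemes


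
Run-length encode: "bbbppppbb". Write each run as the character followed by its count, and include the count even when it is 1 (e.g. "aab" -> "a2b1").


String: "bbbppppbb"
Scanning for consecutive runs:
  'b' x 3
  'p' x 4
  'b' x 2
RLE = "b3p4b2"


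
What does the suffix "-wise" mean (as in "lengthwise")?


Suffix: -wise
As in: lengthwise -> length + -wise
Meaning = in the manner of


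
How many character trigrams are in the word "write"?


Word: "write" (length 5)
Number of 3-grams = length - 3 + 1 = 5 - 3 + 1
= 3


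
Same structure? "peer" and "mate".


Pattern of "peer": [0, 1, 1, 2]
Pattern of "mate": [0, 1, 2, 3]
Patterns do not match
Same pattern = No


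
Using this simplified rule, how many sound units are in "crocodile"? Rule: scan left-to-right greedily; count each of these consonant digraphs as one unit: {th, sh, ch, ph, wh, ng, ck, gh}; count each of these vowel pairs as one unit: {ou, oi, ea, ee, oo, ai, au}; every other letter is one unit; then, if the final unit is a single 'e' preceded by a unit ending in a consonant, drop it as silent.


Word: "crocodile" (9 letters)
Left-to-right scan:
  (1) 'c' (letter)
  (2) 'r' (letter)
  (3) 'o' (letter)
  (4) 'c' (letter)
  (5) 'o' (letter)
  (6) 'd' (letter)
  (7) 'i' (letter)
  (8) 'l' (letter)
  (9) 'e' (letter)
Units from scan: 9
Final unit is 'e' after a consonant -> drop as silent (-1)
Sound units = 8 units


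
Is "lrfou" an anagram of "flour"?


Word 1: "flour" → sorted: floru
Word 2: "lrfou" → sorted: floru
Same letters? floru == floru
Anagram = Yes


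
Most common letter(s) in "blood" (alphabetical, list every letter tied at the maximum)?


Word: "blood"
Letter counts:
  'b': 1
  'd': 1
  'l': 1
  'o': 2
Maximum count = 2
Most frequent = 'o' (2 times each)


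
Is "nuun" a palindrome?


Word: "nuun"
Reversed: "nuun"
Forward == Backward? nuun == nuun
Palindrome = Yes


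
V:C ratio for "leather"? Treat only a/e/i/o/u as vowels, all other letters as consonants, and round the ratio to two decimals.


Word: "leather"
Vowels (a,e,i,o,u): 3
Consonants: 4
Ratio = 3/4
= 0.75


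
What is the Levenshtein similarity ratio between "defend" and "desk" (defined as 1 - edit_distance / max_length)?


Word 1: "defend" (length 6)
Word 2: "desk" (length 4)
One optimal edit sequence:
  1. keep 'd'
  2. delete 'e'  (+1)
  3. delete 'f'  (+1)
  4. keep 'e'
  5. substitute 'n' -> 's'  (+1)
  6. substitute 'd' -> 'k'  (+1)
Edit distance = 4
Max length = max(6, 4) = 6
Similarity = 1 - 4/6
= 0.3333


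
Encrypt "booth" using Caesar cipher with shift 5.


Word: "booth"
Shift: 5
Each letter → (letter + shift) mod 26:
  'b' (1) + 5 = 6 → 'g'
  'o' (14) + 5 = 19 → 't'
  'o' (14) + 5 = 19 → 't'
  't' (19) + 5 = 24 → 'y'
  'h' (7) + 5 = 12 → 'm'
Result = "gttym"


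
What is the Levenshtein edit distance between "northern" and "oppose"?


Word 1: "northern" (length 8)
Word 2: "oppose" (length 6)
One optimal edit sequence (insert/delete/substitute each cost 1):
  1. delete 'n'  (+1)
  2. keep 'o'
  3. delete 'r'  (+1)
  4. substitute 't' -> 'p'  (+1)
  5. substitute 'h' -> 'p'  (+1)
  6. substitute 'e' -> 'o'  (+1)
  7. substitute 'r' -> 's'  (+1)
  8. substitute 'n' -> 'e'  (+1)
Total edit operations: 7
Edit distance = 7


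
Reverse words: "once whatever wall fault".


Original: "once whatever wall fault"
Words (1..n): once | whatever | wall | fault
Reversed (n..1): fault | wall | whatever | once
Result = "fault wall whatever once"


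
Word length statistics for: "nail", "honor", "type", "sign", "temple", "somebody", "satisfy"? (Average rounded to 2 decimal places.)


Lengths: "nail"=4, "honor"=5, "type"=4, "sign"=4, "temple"=6, "somebody"=8, "satisfy"=7
Sum = 38, Count = 7
Average = 38/7 = 5.43
= avg=5.43, min=4, max=8


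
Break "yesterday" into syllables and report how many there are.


Word: "yesterday"
Syllable breakdown: yes · ter · day
Counting: 3 parts
= 3 syllables


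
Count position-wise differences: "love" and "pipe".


Comparing character by character (same length = 4):
  Pos 0: 'l' vs 'p' !=
  Pos 1: 'o' vs 'i' !=
  Pos 2: 'v' vs 'p' !=
  Pos 3: 'e' vs 'e' =
Hamming distance = 3


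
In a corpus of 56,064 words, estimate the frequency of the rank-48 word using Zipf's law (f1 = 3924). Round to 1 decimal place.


Zipf's law: f(r) = f(1) / r
f(1) = 3924
f(48) = 3924 / 48
= 81.8 occurrences


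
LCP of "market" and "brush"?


Word 1: "market"
Word 2: "brush"
Comparing from start:
  Pos 0: 'm' != 'b' (stop)
LCP = "" (length 0)


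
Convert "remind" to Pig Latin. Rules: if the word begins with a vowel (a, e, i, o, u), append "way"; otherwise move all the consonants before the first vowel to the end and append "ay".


Word: "remind"
Starts with consonant(s) → move to end, add 'ay'
Consonant cluster: "r"
Pig Latin = "emindray"


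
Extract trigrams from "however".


Word: "however" (length 7)
Number of trigrams = 7 - 3 + 1 = 5
  Position 0: "how"
  Position 1: "owe"
  Position 2: "wev"
  Position 3: "eve"
  Position 4: "ver"
Trigrams = "how", "owe", "wev", "eve", "ver"


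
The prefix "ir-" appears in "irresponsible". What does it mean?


Prefix: ir-
Example: irresponsible = ir- + responsible
Meaning = not


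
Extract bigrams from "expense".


Word: "expense" (length 7)
Number of bigrams = 7 - 2 + 1 = 6
  Position 0: "ex"
  Position 1: "xp"
  Position 2: "pe"
  Position 3: "en"
  Position 4: "ns"
  Position 5: "se"
Bigrams = "ex", "xp", "pe", "en", "ns", "se"


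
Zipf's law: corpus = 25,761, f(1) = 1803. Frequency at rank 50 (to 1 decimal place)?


Zipf's law: f(r) = f(1) / r
f(1) = 1803
f(50) = 1803 / 50
= 36.1 occurrences


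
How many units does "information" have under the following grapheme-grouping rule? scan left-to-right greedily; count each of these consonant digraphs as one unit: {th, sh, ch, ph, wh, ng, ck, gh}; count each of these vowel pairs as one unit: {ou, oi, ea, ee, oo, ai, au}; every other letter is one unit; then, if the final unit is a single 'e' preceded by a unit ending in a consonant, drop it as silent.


Word: "information" (11 letters)
Left-to-right scan:
  [1] 'i' (letter)
  [2] 'n' (letter)
  [3] 'f' (letter)
  [4] 'o' (letter)
  [5] 'r' (letter)
  [6] 'm' (letter)
  [7] 'a' (letter)
  [8] 't' (letter)
  [9] 'i' (letter)
  [10] 'o' (letter)
  [11] 'n' (letter)
Units from scan: 11
Sound units = 11 units


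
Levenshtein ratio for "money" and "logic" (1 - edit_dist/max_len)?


Word 1: "money" (length 5)
Word 2: "logic" (length 5)
One optimal edit sequence:
  1. substitute 'm' -> 'l'  (+1)
  2. keep 'o'
  3. substitute 'n' -> 'g'  (+1)
  4. substitute 'e' -> 'i'  (+1)
  5. substitute 'y' -> 'c'  (+1)
Edit distance = 4
Max length = max(5, 5) = 5
Similarity = 1 - 4/5
= 0.2000


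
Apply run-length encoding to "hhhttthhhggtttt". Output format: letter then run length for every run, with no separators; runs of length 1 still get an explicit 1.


String: "hhhttthhhggtttt"
Scanning for consecutive runs:
  'h' x 3
  't' x 3
  'h' x 3
  'g' x 2
  't' x 4
RLE = "h3t3h3g2t4"


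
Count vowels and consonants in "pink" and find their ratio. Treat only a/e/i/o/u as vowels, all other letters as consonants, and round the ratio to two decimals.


Word: "pink"
Vowels (a,e,i,o,u): 1
Consonants: 3
Ratio = 1/3
= 0.33


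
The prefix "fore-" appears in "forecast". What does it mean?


Prefix: fore-
Example: forecast (fore- + cast)
Meaning = before


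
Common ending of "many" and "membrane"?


Word 1: "many"
Word 2: "membrane"
Comparing from end:
  Pos -1: 'y' != 'e' (stop)
LCS = "" (length 0)


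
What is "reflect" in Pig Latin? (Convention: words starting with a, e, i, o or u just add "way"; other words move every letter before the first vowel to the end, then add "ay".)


Word: "reflect"
Starts with consonant(s) → move to end, add 'ay'
Consonant cluster: "r"
Pig Latin = "eflectray"


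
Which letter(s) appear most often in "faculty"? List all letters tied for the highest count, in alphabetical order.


Word: "faculty"
Letter counts:
  'a': 1
  'c': 1
  'f': 1
  'l': 1
  't': 1
  'u': 1
  'y': 1
Maximum count = 1
Most frequent = 'a', 'c', 'f', 'l', 't', 'u', 'y' (1 time each)


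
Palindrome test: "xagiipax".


Word: "xagiipax"
Reversed: "xapiigax"
Forward == Backward? xagiipax != xapiigax
Palindrome = No


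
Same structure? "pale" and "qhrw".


Pattern of "pale": [0, 1, 2, 3]
Pattern of "qhrw": [0, 1, 2, 3]
Patterns match
Same pattern = Yes


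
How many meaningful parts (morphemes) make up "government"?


Word: "government"
Morphemes: govern | -ment
Each morpheme carries meaning
= 2 morphemes


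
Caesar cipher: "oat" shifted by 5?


Word: "oat"
Shift: 5
Each letter → (letter + shift) mod 26:
  'o' (14) + 5 = 19 → 't'
  'a' (0) + 5 = 5 → 'f'
  't' (19) + 5 = 24 → 'y'
Result = "tfy"


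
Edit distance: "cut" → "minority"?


Word 1: "cut" (length 3)
Word 2: "minority" (length 8)
One optimal edit sequence (insert/delete/substitute each cost 1):
  1. insert 'm'  (+1)
  2. insert 'i'  (+1)
  3. insert 'n'  (+1)
  4. insert 'o'  (+1)
  5. substitute 'c' -> 'r'  (+1)
  6. substitute 'u' -> 'i'  (+1)
  7. keep 't'
  8. insert 'y'  (+1)
Total edit operations: 7
Edit distance = 7


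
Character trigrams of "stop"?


Word: "stop" (length 4)
Number of trigrams = 4 - 3 + 1 = 2
  Position 0: "sto"
  Position 1: "top"
Trigrams = "sto", "top"


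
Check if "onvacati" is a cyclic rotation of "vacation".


Word: "vacation", Candidate: "onvacati"
Method: check if candidate is substring of word+word
"vacationvacation" contains "onvacati"? Yes
Is rotation = Yes


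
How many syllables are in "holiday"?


Word: "holiday"
Syllable breakdown: hol / i / day
Counting: 3 parts
= 3 syllables


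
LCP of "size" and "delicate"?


Word 1: "size"
Word 2: "delicate"
Comparing from start:
  Pos 0: 's' != 'd' (stop)
LCP = "" (length 0)


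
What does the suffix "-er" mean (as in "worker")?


Suffix: -er
Example: worker (work + -er)
Meaning = one who / more


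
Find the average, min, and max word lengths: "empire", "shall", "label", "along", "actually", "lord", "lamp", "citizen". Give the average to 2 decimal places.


Lengths: "empire"=6, "shall"=5, "label"=5, "along"=5, "actually"=8, "lord"=4, "lamp"=4, "citizen"=7
Sum = 44, Count = 8
Average = 44/8 = 5.50
= avg=5.50, min=4, max=8


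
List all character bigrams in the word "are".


Word: "are" (length 3)
Number of bigrams = 3 - 2 + 1 = 2
  Position 0: "ar"
  Position 1: "re"
Bigrams = "ar", "re"


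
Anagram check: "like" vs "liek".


Word 1: "like" → sorted: eikl
Word 2: "liek" → sorted: eikl
Same letters? eikl == eikl
Anagram = Yes


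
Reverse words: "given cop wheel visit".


Original: "given cop wheel visit"
Words (1..n): given | cop | wheel | visit
Reversed (n..1): visit | wheel | cop | given
Result = "visit wheel cop given"


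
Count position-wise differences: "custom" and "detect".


Comparing character by character (same length = 6):
  Pos 0: 'c' vs 'd' !=
  Pos 1: 'u' vs 'e' !=
  Pos 2: 's' vs 't' !=
  Pos 3: 't' vs 'e' !=
  Pos 4: 'o' vs 'c' !=
  Pos 5: 'm' vs 't' !=
Hamming distance = 6


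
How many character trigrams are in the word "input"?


Word: "input" (length 5)
Number of 3-grams = length - 3 + 1 = 5 - 3 + 1
= 3


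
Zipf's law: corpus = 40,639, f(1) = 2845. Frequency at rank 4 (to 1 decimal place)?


Zipf's law: f(r) = f(1) / r
f(1) = 2845
f(4) = 2845 / 4
= 711.3 occurrences


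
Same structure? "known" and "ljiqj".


Pattern of "known": [0, 1, 2, 3, 1]
Pattern of "ljiqj": [0, 1, 2, 3, 1]
Patterns match
Same pattern = Yes


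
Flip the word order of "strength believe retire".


Original: "strength believe retire"
Words (1..n): strength | believe | retire
Reversed (n..1): retire | believe | strength
Result = "retire believe strength"


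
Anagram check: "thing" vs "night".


Word 1: "thing" → sorted: ghint
Word 2: "night" → sorted: ghint
Same letters? ghint == ghint
Anagram = Yes


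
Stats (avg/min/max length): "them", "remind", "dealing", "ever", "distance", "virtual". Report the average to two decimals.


Lengths: "them"=4, "remind"=6, "dealing"=7, "ever"=4, "distance"=8, "virtual"=7
Sum = 36, Count = 6
Average = 36/6 = 6.00
= avg=6.00, min=4, max=8


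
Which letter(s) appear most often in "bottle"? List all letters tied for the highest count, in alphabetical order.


Word: "bottle"
Letter counts:
  'b': 1
  'e': 1
  'l': 1
  'o': 1
  't': 2
Maximum count = 2
Most frequent = 't' (2 times each)


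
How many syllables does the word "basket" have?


Word: "basket"
Syllable breakdown: bas · ket
Counting: 2 parts
= 2 syllables


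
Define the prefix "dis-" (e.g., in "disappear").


Prefix: dis-
Example: disappear (dis- + appear)
Meaning = not / opposite


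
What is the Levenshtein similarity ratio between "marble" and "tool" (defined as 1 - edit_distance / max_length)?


Word 1: "marble" (length 6)
Word 2: "tool" (length 4)
One optimal edit sequence:
  1. delete 'm'  (+1)
  2. substitute 'a' -> 't'  (+1)
  3. substitute 'r' -> 'o'  (+1)
  4. substitute 'b' -> 'o'  (+1)
  5. keep 'l'
  6. delete 'e'  (+1)
Edit distance = 5
Max length = max(6, 4) = 6
Similarity = 1 - 5/6
= 0.1667


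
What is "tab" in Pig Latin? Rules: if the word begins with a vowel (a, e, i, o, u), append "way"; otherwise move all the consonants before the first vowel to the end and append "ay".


Word: "tab"
Starts with consonant(s) → move to end, add 'ay'
Consonant cluster: "t"
Pig Latin = "abtay"


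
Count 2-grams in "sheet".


Word: "sheet" (length 5)
Number of 2-grams = length - 2 + 1 = 5 - 2 + 1
= 4


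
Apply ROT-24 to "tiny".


Word: "tiny"
Shift: 24
Each letter → (letter + shift) mod 26:
  't' (19) + 24 = 17 → 'r'
  'i' (8) + 24 = 6 → 'g'
  'n' (13) + 24 = 11 → 'l'
  'y' (24) + 24 = 22 → 'w'
Result = "rglw"


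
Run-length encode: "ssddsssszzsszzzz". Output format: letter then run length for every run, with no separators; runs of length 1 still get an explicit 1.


String: "ssddsssszzsszzzz"
Scanning for consecutive runs:
  's' x 2
  'd' x 2
  's' x 4
  'z' x 2
  's' x 2
  'z' x 4
RLE = "s2d2s4z2s2z4"


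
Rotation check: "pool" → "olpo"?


Word: "pool", Candidate: "olpo"
Method: check if candidate is substring of word+word
"poolpool" contains "olpo"? Yes
Is rotation = Yes


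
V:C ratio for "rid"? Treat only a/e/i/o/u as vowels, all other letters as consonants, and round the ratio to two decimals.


Word: "rid"
Vowels (a,e,i,o,u): 1
Consonants: 2
Ratio = 1/2
= 0.50


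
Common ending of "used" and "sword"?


Word 1: "used"
Word 2: "sword"
Comparing from end:
  Pos -1: 'd' == 'd'
  Pos -2: 'e' != 'r' (stop)
LCS = "d" (length 1)


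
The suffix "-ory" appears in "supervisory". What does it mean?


Suffix: -ory
As in: supervisory -> supervise + -ory, with a spelling change
Meaning = relating to / place for


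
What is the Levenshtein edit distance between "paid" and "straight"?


Word 1: "paid" (length 4)
Word 2: "straight" (length 8)
One optimal edit sequence (insert/delete/substitute each cost 1):
  1. insert 's'  (+1)
  2. insert 't'  (+1)
  3. substitute 'p' -> 'r'  (+1)
  4. keep 'a'
  5. keep 'i'
  6. insert 'g'  (+1)
  7. insert 'h'  (+1)
  8. substitute 'd' -> 't'  (+1)
Total edit operations: 6
Edit distance = 6


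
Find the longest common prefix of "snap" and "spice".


Word 1: "snap"
Word 2: "spice"
Comparing from start:
  Pos 0: 's' == 's'
  Pos 1: 'n' != 'p' (stop)
LCP = "s" (length 1)


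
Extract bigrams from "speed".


Word: "speed" (length 5)
Number of bigrams = 5 - 2 + 1 = 4
  Position 0: "sp"
  Position 1: "pe"
  Position 2: "ee"
  Position 3: "ed"
Bigrams = "sp", "pe", "ee", "ed"


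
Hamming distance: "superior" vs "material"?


Comparing character by character (same length = 8):
  Pos 0: 's' vs 'm' !=
  Pos 1: 'u' vs 'a' !=
  Pos 2: 'p' vs 't' !=
  Pos 3: 'e' vs 'e' =
  Pos 4: 'r' vs 'r' =
  Pos 5: 'i' vs 'i' =
  Pos 6: 'o' vs 'a' !=
  Pos 7: 'r' vs 'l' !=
Hamming distance = 5


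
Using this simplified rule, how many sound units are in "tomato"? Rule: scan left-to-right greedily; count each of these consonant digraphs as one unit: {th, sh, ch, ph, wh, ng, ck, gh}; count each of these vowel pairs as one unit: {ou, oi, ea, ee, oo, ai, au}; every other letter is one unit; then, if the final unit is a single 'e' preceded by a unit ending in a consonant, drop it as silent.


Word: "tomato" (6 letters)
Left-to-right scan:
  (1) 't' (letter)
  (2) 'o' (letter)
  (3) 'm' (letter)
  (4) 'a' (letter)
  (5) 't' (letter)
  (6) 'o' (letter)
Units from scan: 6
Sound units = 6 units


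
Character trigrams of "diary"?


Word: "diary" (length 5)
Number of trigrams = 5 - 3 + 1 = 3
  Position 0: "dia"
  Position 1: "iar"
  Position 2: "ary"
Trigrams = "dia", "iar", "ary"


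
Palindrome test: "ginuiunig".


Word: "ginuiunig"
Reversed: "ginuiunig"
Forward == Backward? ginuiunig == ginuiunig
Palindrome = Yes


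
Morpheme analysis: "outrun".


Word: "outrun"
Morphemes: out- + run
Each morpheme carries meaning
= 2 morphemes


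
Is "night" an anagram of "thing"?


Word 1: "thing" → sorted: ghint
Word 2: "night" → sorted: ghint
Same letters? ghint == ghint
Anagram = Yes


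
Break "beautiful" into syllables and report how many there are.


Word: "beautiful"
Syllable breakdown: beau / ti / ful
Counting: 3 parts
= 3 syllables


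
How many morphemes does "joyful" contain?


Word: "joyful"
Morphemes: joy | -ful
Each morpheme carries meaning
= 2 morphemes


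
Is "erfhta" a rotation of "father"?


Word: "father", Candidate: "erfhta"
Method: check if candidate is substring of word+word
"fatherfather" contains "erfhta"? No
Is rotation = No


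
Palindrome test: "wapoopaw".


Word: "wapoopaw"
Reversed: "wapoopaw"
Forward == Backward? wapoopaw == wapoopaw
Palindrome = Yes


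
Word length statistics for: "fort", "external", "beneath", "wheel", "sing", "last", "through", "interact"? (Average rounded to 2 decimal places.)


Lengths: "fort"=4, "external"=8, "beneath"=7, "wheel"=5, "sing"=4, "last"=4, "through"=7, "interact"=8
Sum = 47, Count = 8
Average = 47/8 = 5.88
= avg=5.88, min=4, max=8


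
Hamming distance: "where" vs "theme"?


Comparing character by character (same length = 5):
  Pos 0: 'w' vs 't' !=
  Pos 1: 'h' vs 'h' =
  Pos 2: 'e' vs 'e' =
  Pos 3: 'r' vs 'm' !=
  Pos 4: 'e' vs 'e' =
Hamming distance = 2


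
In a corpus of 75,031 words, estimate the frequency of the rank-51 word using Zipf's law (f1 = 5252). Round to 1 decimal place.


Zipf's law: f(r) = f(1) / r
f(1) = 5252
f(51) = 5252 / 51
= 103.0 occurrences


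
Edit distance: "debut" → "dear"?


Word 1: "debut" (length 5)
Word 2: "dear" (length 4)
One optimal edit sequence (insert/delete/substitute each cost 1):
  1. keep 'd'
  2. keep 'e'
  3. delete 'b'  (+1)
  4. substitute 'u' -> 'a'  (+1)
  5. substitute 't' -> 'r'  (+1)
Total edit operations: 3
Edit distance = 3


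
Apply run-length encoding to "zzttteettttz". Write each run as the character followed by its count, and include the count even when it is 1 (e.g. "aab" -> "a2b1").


String: "zzttteettttz"
Scanning for consecutive runs:
  'z' x 2
  't' x 3
  'e' x 2
  't' x 4
  'z' x 1
RLE = "z2t3e2t4z1"


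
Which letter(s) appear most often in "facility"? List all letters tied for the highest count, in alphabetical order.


Word: "facility"
Letter counts:
  'a': 1
  'c': 1
  'f': 1
  'i': 2
  'l': 1
  't': 1
  'y': 1
Maximum count = 2
Most frequent = 'i' (2 times each)


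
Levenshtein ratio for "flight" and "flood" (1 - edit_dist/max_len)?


Word 1: "flight" (length 6)
Word 2: "flood" (length 5)
One optimal edit sequence:
  1. keep 'f'
  2. keep 'l'
  3. delete 'i'  (+1)
  4. substitute 'g' -> 'o'  (+1)
  5. substitute 'h' -> 'o'  (+1)
  6. substitute 't' -> 'd'  (+1)
Edit distance = 4
Max length = max(6, 5) = 6
Similarity = 1 - 4/6
= 0.3333


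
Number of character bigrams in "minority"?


Word: "minority" (length 8)
Number of 2-grams = length - 2 + 1 = 8 - 2 + 1
= 7


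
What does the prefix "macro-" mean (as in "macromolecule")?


Prefix: macro-
Example: macromolecule (macro- + molecule)
Meaning = large


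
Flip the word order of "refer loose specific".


Original: "refer loose specific"
Words (1..n): refer | loose | specific
Reversed (n..1): specific | loose | refer
Result = "specific loose refer"


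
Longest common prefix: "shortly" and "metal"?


Word 1: "shortly"
Word 2: "metal"
Comparing from start:
  Pos 0: 's' != 'm' (stop)
LCP = "" (length 0)


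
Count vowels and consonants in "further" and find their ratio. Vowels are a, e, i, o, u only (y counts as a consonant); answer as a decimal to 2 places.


Word: "further"
Vowels (a,e,i,o,u): 2
Consonants: 5
Ratio = 2/5
= 0.40


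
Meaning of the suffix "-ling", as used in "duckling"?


Suffix: -ling
As in: duckling -> duck + -ling
Meaning = small / young


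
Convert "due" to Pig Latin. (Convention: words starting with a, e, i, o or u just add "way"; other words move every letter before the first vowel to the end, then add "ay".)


Word: "due"
Starts with consonant(s) → move to end, add 'ay'
Consonant cluster: "d"
Pig Latin = "ueday"


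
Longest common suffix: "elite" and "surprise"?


Word 1: "elite"
Word 2: "surprise"
Comparing from end:
  Pos -1: 'e' == 'e'
  Pos -2: 't' != 's' (stop)
LCS = "e" (length 1)


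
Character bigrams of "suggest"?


Word: "suggest" (length 7)
Number of bigrams = 7 - 2 + 1 = 6
  Position 0: "su"
  Position 1: "ug"
  Position 2: "gg"
  Position 3: "ge"
  Position 4: "es"
  Position 5: "st"
Bigrams = "su", "ug", "gg", "ge", "es", "st"


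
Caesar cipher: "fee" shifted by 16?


Word: "fee"
Shift: 16
Each letter → (letter + shift) mod 26:
  'f' (5) + 16 = 21 → 'v'
  'e' (4) + 16 = 20 → 'u'
  'e' (4) + 16 = 20 → 'u'
Result = "vuu"


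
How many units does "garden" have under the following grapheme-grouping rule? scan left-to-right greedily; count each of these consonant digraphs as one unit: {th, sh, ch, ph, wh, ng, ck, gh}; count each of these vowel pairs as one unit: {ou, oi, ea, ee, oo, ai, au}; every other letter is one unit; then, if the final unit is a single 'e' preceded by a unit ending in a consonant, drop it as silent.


Word: "garden" (6 letters)
Left-to-right scan:
  (1) 'g' (letter)
  (2) 'a' (letter)
  (3) 'r' (letter)
  (4) 'd' (letter)
  (5) 'e' (letter)
  (6) 'n' (letter)
Units from scan: 6
Sound units = 6 units


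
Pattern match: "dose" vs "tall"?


Pattern of "dose": [0, 1, 2, 3]
Pattern of "tall": [0, 1, 2, 2]
Patterns do not match
Same pattern = No


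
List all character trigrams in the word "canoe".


Word: "canoe" (length 5)
Number of trigrams = 5 - 3 + 1 = 3
  Position 0: "can"
  Position 1: "ano"
  Position 2: "noe"
Trigrams = "can", "ano", "noe"


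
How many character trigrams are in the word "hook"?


Word: "hook" (length 4)
Number of 3-grams = length - 3 + 1 = 4 - 3 + 1
= 2


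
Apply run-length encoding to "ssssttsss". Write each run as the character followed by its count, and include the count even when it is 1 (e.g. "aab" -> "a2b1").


String: "ssssttsss"
Scanning for consecutive runs:
  's' x 4
  't' x 2
  's' x 3
RLE = "s4t2s3"


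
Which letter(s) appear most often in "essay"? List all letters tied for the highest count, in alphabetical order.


Word: "essay"
Letter counts:
  'a': 1
  'e': 1
  's': 2
  'y': 1
Maximum count = 2
Most frequent = 's' (2 times each)


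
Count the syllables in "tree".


Word: "tree"
Syllable breakdown: tree
Counting: 1 part
= 1 syllable


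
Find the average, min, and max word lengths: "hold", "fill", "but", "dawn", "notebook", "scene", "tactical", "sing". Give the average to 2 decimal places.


Lengths: "hold"=4, "fill"=4, "but"=3, "dawn"=4, "notebook"=8, "scene"=5, "tactical"=8, "sing"=4
Sum = 40, Count = 8
Average = 40/8 = 5.00
= avg=5.00, min=3, max=8


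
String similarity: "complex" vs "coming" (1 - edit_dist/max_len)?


Word 1: "complex" (length 7)
Word 2: "coming" (length 6)
One optimal edit sequence:
  1. keep 'c'
  2. keep 'o'
  3. keep 'm'
  4. delete 'p'  (+1)
  5. substitute 'l' -> 'i'  (+1)
  6. substitute 'e' -> 'n'  (+1)
  7. substitute 'x' -> 'g'  (+1)
Edit distance = 4
Max length = max(7, 6) = 7
Similarity = 1 - 4/7
= 0.4286


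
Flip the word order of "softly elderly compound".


Original: "softly elderly compound"
Words (1..n): softly | elderly | compound
Reversed (n..1): compound | elderly | softly
Result = "compound elderly softly"


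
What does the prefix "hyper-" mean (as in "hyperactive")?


Prefix: hyper-
As in: hyperactive -> hyper- + active
Meaning = over / excessive


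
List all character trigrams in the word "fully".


Word: "fully" (length 5)
Number of trigrams = 5 - 3 + 1 = 3
  Position 0: "ful"
  Position 1: "ull"
  Position 2: "lly"
Trigrams = "ful", "ull", "lly"


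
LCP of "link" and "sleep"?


Word 1: "link"
Word 2: "sleep"
Comparing from start:
  Pos 0: 'l' != 's' (stop)
LCP = "" (length 0)


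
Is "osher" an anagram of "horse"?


Word 1: "horse" → sorted: ehors
Word 2: "osher" → sorted: ehors
Same letters? ehors == ehors
Anagram = Yes


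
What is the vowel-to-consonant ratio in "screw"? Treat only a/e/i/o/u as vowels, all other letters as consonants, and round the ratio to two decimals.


Word: "screw"
Vowels (a,e,i,o,u): 1
Consonants: 4
Ratio = 1/4
= 0.25


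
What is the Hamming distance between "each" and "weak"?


Comparing character by character (same length = 4):
  Pos 0: 'e' vs 'w' !=
  Pos 1: 'a' vs 'e' !=
  Pos 2: 'c' vs 'a' !=
  Pos 3: 'h' vs 'k' !=
Hamming distance = 4


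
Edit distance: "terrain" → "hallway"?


Word 1: "terrain" (length 7)
Word 2: "hallway" (length 7)
One optimal edit sequence (insert/delete/substitute each cost 1):
  1. substitute 't' -> 'h'  (+1)
  2. substitute 'e' -> 'a'  (+1)
  3. substitute 'r' -> 'l'  (+1)
  4. substitute 'r' -> 'l'  (+1)
  5. substitute 'a' -> 'w'  (+1)
  6. substitute 'i' -> 'a'  (+1)
  7. substitute 'n' -> 'y'  (+1)
Total edit operations: 7
Edit distance = 7


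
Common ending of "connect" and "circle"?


Word 1: "connect"
Word 2: "circle"
Comparing from end:
  Pos -1: 't' != 'e' (stop)
LCS = "" (length 0)


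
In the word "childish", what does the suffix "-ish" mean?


Suffix: -ish
Example: childish = child + -ish
Meaning = somewhat / having the qualities of


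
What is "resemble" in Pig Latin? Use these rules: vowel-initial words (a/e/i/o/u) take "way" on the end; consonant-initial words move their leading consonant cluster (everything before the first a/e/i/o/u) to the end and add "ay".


Word: "resemble"
Starts with consonant(s) → move to end, add 'ay'
Consonant cluster: "r"
Pig Latin = "esembleray"


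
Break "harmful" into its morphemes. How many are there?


Word: "harmful"
Morphemes: harm | -ful
Each morpheme carries meaning
= 2 morphemes


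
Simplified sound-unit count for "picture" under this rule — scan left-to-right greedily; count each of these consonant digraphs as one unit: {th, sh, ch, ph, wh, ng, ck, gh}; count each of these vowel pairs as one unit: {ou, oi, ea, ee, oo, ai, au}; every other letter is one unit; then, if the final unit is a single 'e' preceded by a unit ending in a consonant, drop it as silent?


Word: "picture" (7 letters)
Left-to-right scan:
  [1] 'p' (letter)
  [2] 'i' (letter)
  [3] 'c' (letter)
  [4] 't' (letter)
  [5] 'u' (letter)
  [6] 'r' (letter)
  [7] 'e' (letter)
Units from scan: 7
Final unit is 'e' after a consonant -> drop as silent (-1)
Sound units = 6 units


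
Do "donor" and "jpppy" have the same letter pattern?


Pattern of "donor": [0, 1, 2, 1, 3]
Pattern of "jpppy": [0, 1, 1, 1, 2]
Patterns do not match
Same pattern = No


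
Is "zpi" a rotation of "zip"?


Word: "zip", Candidate: "zpi"
Method: check if candidate is substring of word+word
"zipzip" contains "zpi"? No
Is rotation = No


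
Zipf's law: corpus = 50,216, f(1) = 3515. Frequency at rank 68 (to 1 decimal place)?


Zipf's law: f(r) = f(1) / r
f(1) = 3515
f(68) = 3515 / 68
= 51.7 occurrences


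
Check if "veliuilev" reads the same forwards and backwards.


Word: "veliuilev"
Reversed: "veliuilev"
Forward == Backward? veliuilev == veliuilev
Palindrome = Yes


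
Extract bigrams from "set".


Word: "set" (length 3)
Number of bigrams = 3 - 2 + 1 = 2
  Position 0: "se"
  Position 1: "et"
Bigrams = "se", "et"


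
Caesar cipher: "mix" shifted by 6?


Word: "mix"
Shift: 6
Each letter → (letter + shift) mod 26:
  'm' (12) + 6 = 18 → 's'
  'i' (8) + 6 = 14 → 'o'
  'x' (23) + 6 = 3 → 'd'
Result = "sod"


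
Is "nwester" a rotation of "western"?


Word: "western", Candidate: "nwester"
Method: check if candidate is substring of word+word
"westernwestern" contains "nwester"? Yes
Is rotation = Yes


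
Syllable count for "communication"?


Word: "communication"
Syllable breakdown: com / mu / ni / ca / tion
Counting: 5 parts
= 5 syllables


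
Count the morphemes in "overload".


Word: "overload"
Morphemes: over- / load
Each morpheme carries meaning
= 2 morphemes


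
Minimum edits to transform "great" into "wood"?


Word 1: "great" (length 5)
Word 2: "wood" (length 4)
One optimal edit sequence (insert/delete/substitute each cost 1):
  1. delete 'g'  (+1)
  2. substitute 'r' -> 'w'  (+1)
  3. substitute 'e' -> 'o'  (+1)
  4. substitute 'a' -> 'o'  (+1)
  5. substitute 't' -> 'd'  (+1)
Total edit operations: 5
Edit distance = 5


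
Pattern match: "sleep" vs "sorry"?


Pattern of "sleep": [0, 1, 2, 2, 3]
Pattern of "sorry": [0, 1, 2, 2, 3]
Patterns match
Same pattern = Yes


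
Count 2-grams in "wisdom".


Word: "wisdom" (length 6)
Number of 2-grams = length - 2 + 1 = 6 - 2 + 1
= 5


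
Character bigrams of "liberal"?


Word: "liberal" (length 7)
Number of bigrams = 7 - 2 + 1 = 6
  Position 0: "li"
  Position 1: "ib"
  Position 2: "be"
  Position 3: "er"
  Position 4: "ra"
  Position 5: "al"
Bigrams = "li", "ib", "be", "er", "ra", "al"


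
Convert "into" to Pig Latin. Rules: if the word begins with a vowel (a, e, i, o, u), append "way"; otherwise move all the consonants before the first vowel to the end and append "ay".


Word: "into"
Starts with vowel → add 'way'
Pig Latin = "intoway"


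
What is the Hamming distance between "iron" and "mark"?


Comparing character by character (same length = 4):
  Pos 0: 'i' vs 'm' !=
  Pos 1: 'r' vs 'a' !=
  Pos 2: 'o' vs 'r' !=
  Pos 3: 'n' vs 'k' !=
Hamming distance = 4


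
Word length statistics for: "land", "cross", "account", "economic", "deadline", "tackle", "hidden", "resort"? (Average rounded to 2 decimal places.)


Lengths: "land"=4, "cross"=5, "account"=7, "economic"=8, "deadline"=8, "tackle"=6, "hidden"=6, "resort"=6
Sum = 50, Count = 8
Average = 50/8 = 6.25
= avg=6.25, min=4, max=8


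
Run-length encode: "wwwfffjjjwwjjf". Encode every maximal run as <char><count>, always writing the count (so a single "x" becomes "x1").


String: "wwwfffjjjwwjjf"
Scanning for consecutive runs:
  'w' x 3
  'f' x 3
  'j' x 3
  'w' x 2
  'j' x 2
  'f' x 1
RLE = "w3f3j3w2j2f1"


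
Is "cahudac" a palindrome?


Word: "cahudac"
Reversed: "caduhac"
Forward == Backward? cahudac != caduhac
Palindrome = No


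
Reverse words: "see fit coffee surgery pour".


Original: "see fit coffee surgery pour"
Words (1..n): see | fit | coffee | surgery | pour
Reversed (n..1): pour | surgery | coffee | fit | see
Result = "pour surgery coffee fit see"


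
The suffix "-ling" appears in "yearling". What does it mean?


Suffix: -ling
Example: yearling = year + -ling
Meaning = small / young


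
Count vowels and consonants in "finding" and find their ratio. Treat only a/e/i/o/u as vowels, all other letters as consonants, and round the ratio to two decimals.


Word: "finding"
Vowels (a,e,i,o,u): 2
Consonants: 5
Ratio = 2/5
= 0.40


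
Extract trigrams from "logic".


Word: "logic" (length 5)
Number of trigrams = 5 - 3 + 1 = 3
  Position 0: "log"
  Position 1: "ogi"
  Position 2: "gic"
Trigrams = "log", "ogi", "gic"


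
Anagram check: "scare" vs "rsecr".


Word 1: "scare" → sorted: acers
Word 2: "rsecr" → sorted: cerrs
Same letters? acers != cerrs
Anagram = No


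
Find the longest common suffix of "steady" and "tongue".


Word 1: "steady"
Word 2: "tongue"
Comparing from end:
  Pos -1: 'y' != 'e' (stop)
LCS = "" (length 0)


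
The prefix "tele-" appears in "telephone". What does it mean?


Prefix: tele-
Example: telephone (tele- + phone)
Meaning = distant


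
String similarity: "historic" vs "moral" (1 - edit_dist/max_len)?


Word 1: "historic" (length 8)
Word 2: "moral" (length 5)
One optimal edit sequence:
  1. delete 'h'  (+1)
  2. delete 'i'  (+1)
  3. delete 's'  (+1)
  4. substitute 't' -> 'm'  (+1)
  5. keep 'o'
  6. keep 'r'
  7. substitute 'i' -> 'a'  (+1)
  8. substitute 'c' -> 'l'  (+1)
Edit distance = 6
Max length = max(8, 5) = 8
Similarity = 1 - 6/8
= 0.2500


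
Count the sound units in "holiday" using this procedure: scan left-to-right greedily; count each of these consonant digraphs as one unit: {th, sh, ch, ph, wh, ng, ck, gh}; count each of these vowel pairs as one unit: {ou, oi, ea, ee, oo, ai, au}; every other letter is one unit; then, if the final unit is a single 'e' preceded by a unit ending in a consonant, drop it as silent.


Word: "holiday" (7 letters)
Left-to-right scan:
  [1] 'h' (letter)
  [2] 'o' (letter)
  [3] 'l' (letter)
  [4] 'i' (letter)
  [5] 'd' (letter)
  [6] 'a' (letter)
  [7] 'y' (letter)
Units from scan: 7
Sound units = 7 units


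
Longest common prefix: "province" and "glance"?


Word 1: "province"
Word 2: "glance"
Comparing from start:
  Pos 0: 'p' != 'g' (stop)
LCP = "" (length 0)


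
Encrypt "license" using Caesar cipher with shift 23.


Word: "license"
Shift: 23
Each letter → (letter + shift) mod 26:
  'l' (11) + 23 = 8 → 'i'
  'i' (8) + 23 = 5 → 'f'
  'c' (2) + 23 = 25 → 'z'
  'e' (4) + 23 = 1 → 'b'
  'n' (13) + 23 = 10 → 'k'
  's' (18) + 23 = 15 → 'p'
  'e' (4) + 23 = 1 → 'b'
Result = "ifzbkpb"


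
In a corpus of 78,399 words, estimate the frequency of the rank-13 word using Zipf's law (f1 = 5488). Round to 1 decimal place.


Zipf's law: f(r) = f(1) / r
f(1) = 5488
f(13) = 5488 / 13
= 422.2 occurrences


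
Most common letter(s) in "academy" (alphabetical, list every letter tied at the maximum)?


Word: "academy"
Letter counts:
  'a': 2
  'c': 1
  'd': 1
  'e': 1
  'm': 1
  'y': 1
Maximum count = 2
Most frequent = 'a' (2 times each)


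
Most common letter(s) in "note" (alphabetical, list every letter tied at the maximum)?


Word: "note"
Letter counts:
  'e': 1
  'n': 1
  'o': 1
  't': 1
Maximum count = 1
Most frequent = 'e', 'n', 'o', 't' (1 time each)


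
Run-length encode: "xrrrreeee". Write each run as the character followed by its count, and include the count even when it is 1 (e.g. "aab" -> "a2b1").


String: "xrrrreeee"
Scanning for consecutive runs:
  'x' x 1
  'r' x 4
  'e' x 4
RLE = "x1r4e4"


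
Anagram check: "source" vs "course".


Word 1: "source" → sorted: ceorsu
Word 2: "course" → sorted: ceorsu
Same letters? ceorsu == ceorsu
Anagram = Yes


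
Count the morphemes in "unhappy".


Word: "unhappy"
Morphemes: un- | happy
Each morpheme carries meaning
= 2 morphemes


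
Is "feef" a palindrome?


Word: "feef"
Reversed: "feef"
Forward == Backward? feef == feef
Palindrome = Yes


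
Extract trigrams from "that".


Word: "that" (length 4)
Number of trigrams = 4 - 3 + 1 = 2
  Position 0: "tha"
  Position 1: "hat"
Trigrams = "tha", "hat"


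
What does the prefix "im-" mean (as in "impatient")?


Prefix: im-
Example: impatient = im- + patient
Meaning = not / into


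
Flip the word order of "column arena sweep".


Original: "column arena sweep"
Words (1..n): column | arena | sweep
Reversed (n..1): sweep | arena | column
Result = "sweep arena column"


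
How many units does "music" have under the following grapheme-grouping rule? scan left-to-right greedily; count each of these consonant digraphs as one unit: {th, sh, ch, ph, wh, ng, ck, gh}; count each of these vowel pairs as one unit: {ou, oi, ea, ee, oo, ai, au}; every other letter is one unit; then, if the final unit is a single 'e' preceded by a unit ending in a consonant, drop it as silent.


Word: "music" (5 letters)
Left-to-right scan:
  (1) 'm' (letter)
  (2) 'u' (letter)
  (3) 's' (letter)
  (4) 'i' (letter)
  (5) 'c' (letter)
Units from scan: 5
Sound units = 5 units


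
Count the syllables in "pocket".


Word: "pocket"
Syllable breakdown: pock | et
Counting: 2 parts
= 2 syllables


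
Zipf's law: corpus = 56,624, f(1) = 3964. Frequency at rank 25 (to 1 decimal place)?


Zipf's law: f(r) = f(1) / r
f(1) = 3964
f(25) = 3964 / 25
= 158.6 occurrences


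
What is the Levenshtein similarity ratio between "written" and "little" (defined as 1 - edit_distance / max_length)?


Word 1: "written" (length 7)
Word 2: "little" (length 6)
One optimal edit sequence:
  1. delete 'w'  (+1)
  2. substitute 'r' -> 'l'  (+1)
  3. keep 'i'
  4. keep 't'
  5. keep 't'
  6. substitute 'e' -> 'l'  (+1)
  7. substitute 'n' -> 'e'  (+1)
Edit distance = 4
Max length = max(7, 6) = 7
Similarity = 1 - 4/7
= 0.4286


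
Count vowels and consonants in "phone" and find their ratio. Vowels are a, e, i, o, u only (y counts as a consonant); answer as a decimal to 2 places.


Word: "phone"
Vowels (a,e,i,o,u): 2
Consonants: 3
Ratio = 2/3
= 0.67


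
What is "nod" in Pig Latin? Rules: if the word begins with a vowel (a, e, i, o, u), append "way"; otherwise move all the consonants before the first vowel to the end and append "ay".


Word: "nod"
Starts with consonant(s) → move to end, add 'ay'
Consonant cluster: "n"
Pig Latin = "odnay"


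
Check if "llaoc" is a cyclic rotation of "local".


Word: "local", Candidate: "llaoc"
Method: check if candidate is substring of word+word
"locallocal" contains "llaoc"? No
Is rotation = No


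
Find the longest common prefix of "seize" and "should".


Word 1: "seize"
Word 2: "should"
Comparing from start:
  Pos 0: 's' == 's'
  Pos 1: 'e' != 'h' (stop)
LCP = "s" (length 1)


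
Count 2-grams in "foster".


Word: "foster" (length 6)
Number of 2-grams = length - 2 + 1 = 6 - 2 + 1
= 5


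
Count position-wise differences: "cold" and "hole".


Comparing character by character (same length = 4):
  Pos 0: 'c' vs 'h' !=
  Pos 1: 'o' vs 'o' =
  Pos 2: 'l' vs 'l' =
  Pos 3: 'd' vs 'e' !=
Hamming distance = 2


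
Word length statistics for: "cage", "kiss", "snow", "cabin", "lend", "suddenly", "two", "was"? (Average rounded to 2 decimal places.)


Lengths: "cage"=4, "kiss"=4, "snow"=4, "cabin"=5, "lend"=4, "suddenly"=8, "two"=3, "was"=3
Sum = 35, Count = 8
Average = 35/8 = 4.38
= avg=4.38, min=3, max=8


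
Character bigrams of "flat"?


Word: "flat" (length 4)
Number of bigrams = 4 - 2 + 1 = 3
  Position 0: "fl"
  Position 1: "la"
  Position 2: "at"
Bigrams = "fl", "la", "at"


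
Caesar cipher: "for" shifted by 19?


Word: "for"
Shift: 19
Each letter → (letter + shift) mod 26:
  'f' (5) + 19 = 24 → 'y'
  'o' (14) + 19 = 7 → 'h'
  'r' (17) + 19 = 10 → 'k'
Result = "yhk"
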